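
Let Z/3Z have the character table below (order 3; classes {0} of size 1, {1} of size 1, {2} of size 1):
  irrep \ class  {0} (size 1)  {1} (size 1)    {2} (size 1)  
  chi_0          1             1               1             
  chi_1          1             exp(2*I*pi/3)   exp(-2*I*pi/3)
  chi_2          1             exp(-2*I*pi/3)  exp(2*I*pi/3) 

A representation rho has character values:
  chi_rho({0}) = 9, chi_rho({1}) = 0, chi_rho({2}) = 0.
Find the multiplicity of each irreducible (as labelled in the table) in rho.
Multiplicities: chi_0: 3, chi_1: 3, chi_2: 3.

Justification: Use <chi_rho, chi> = (1/|G|) sum_C |C| * chi_rho(C) * conj(chi(C)) with |G| = 3 for each irreducible chi in the table:
  <chi_rho, chi_0> = (1/3)[1*(9)*conj(1) + 1*(0)*conj(1) + 1*(0)*conj(1)]
      = (1/3)[(9) + (0) + (0)] = 9/3 = 3
  <chi_rho, chi_1> = (1/3)[1*(9)*conj(1) + 1*(0)*conj(exp(2*I*pi/3)) + 1*(0)*conj(exp(-2*I*pi/3))]
      = (1/3)[(9) + (0) + (0)] = 9/3 = 3
  <chi_rho, chi_2> = (1/3)[1*(9)*conj(1) + 1*(0)*conj(exp(-2*I*pi/3)) + 1*(0)*conj(exp(2*I*pi/3))]
      = (1/3)[(9) + (0) + (0)] = 9/3 = 3
(Exp terms are combined using exp(i*s)*conj(exp(i*t)) = exp(i*(s-t)), and sums of them are collapsed using the identity that for every m > 1 the m distinct m-th roots of unity sum to 0, e.g. 1 + exp(2*I*pi/3) + exp(-2*I*pi/3) = 0.)
Dimension check: dim(rho) = sum (mult * dim) = 3*1 + 3*1 + 3*1 = 9 = chi_rho(e) = 9.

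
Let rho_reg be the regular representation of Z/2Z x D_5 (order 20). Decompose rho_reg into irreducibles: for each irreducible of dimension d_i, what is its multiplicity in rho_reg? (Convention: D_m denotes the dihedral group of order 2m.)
Each irreducible V_i of dimension d_i appears with multiplicity d_i, i.e. rho_reg = (direct sum over all irreducibles V_i) d_i V_i. The irreducible dimensions for Z/2Z x D_5 are 1, 1, 1, 1, 2, 2, 2, 2: 4 irreducibles of dimension 1, each with multiplicity 1; 4 irreducibles of dimension 2, each with multiplicity 2. Total dimension 4*1*1 + 4*2*2 = 20 = |G|.

Derivation: General theorem: in the regular representation of a finite group G, each irreducible appears with multiplicity equal to its dimension. Check: dim(rho_reg) = sum d_i^2 = 1 + 1 + 1 + 1 + 4 + 4 + 4 + 4 = 20 = |G|.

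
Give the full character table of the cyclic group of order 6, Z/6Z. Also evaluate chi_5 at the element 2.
Character table of Z/6Z (irreps indexed chi_0,...,chi_5 with chi_k(m) = zeta_6^(k*m), zeta_6 = exp(2*pi*i/6)):
  irrep \ class  {0} (size 1)  {1} (size 1)    {2} (size 1)    {3} (size 1)  {4} (size 1)    {5} (size 1)  
  chi_0          1             1               1               1             1               1             
  chi_1          1             exp(I*pi/3)     exp(2*I*pi/3)   -1            exp(-2*I*pi/3)  exp(-I*pi/3)  
  chi_2          1             exp(2*I*pi/3)   exp(-2*I*pi/3)  1             exp(2*I*pi/3)   exp(-2*I*pi/3)
  chi_3          1             -1              1               -1            1               -1            
  chi_4          1             exp(-2*I*pi/3)  exp(2*I*pi/3)   1             exp(-2*I*pi/3)  exp(2*I*pi/3) 
  chi_5          1             exp(-I*pi/3)    exp(-2*I*pi/3)  -1            exp(2*I*pi/3)   exp(I*pi/3)   

Spot check: chi_5(2) = zeta_6^(5*2) = zeta_6^10 = exp(-2*I*pi/3).

Why: Z/6Z is abelian, so all 6 irreducible complex representations are 1-dimensional. They are given by chi_k(m) = zeta_6^(k*m) for k = 0,...,5. Row orthogonality: sum_m chi_k(m) conj(chi_l(m)) = 6 * [k = l].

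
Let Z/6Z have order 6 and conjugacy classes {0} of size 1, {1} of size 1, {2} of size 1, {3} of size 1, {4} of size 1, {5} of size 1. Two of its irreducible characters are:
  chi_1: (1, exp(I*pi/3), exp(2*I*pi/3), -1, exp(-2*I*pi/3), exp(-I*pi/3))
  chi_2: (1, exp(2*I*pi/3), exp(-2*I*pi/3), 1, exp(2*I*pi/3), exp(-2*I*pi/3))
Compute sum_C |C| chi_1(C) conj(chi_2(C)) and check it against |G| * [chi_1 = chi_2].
Sum = 0; so <chi_1, chi_2> = 0 (distinct irreducibles are orthogonal).

Working: Compute term by term over conjugacy classes (|C| * chi_1(C) * conj(chi_2(C))):
  1*(1)*conj(1) + 1*(exp(I*pi/3))*conj(exp(2*I*pi/3)) + 1*(exp(2*I*pi/3))*conj(exp(-2*I*pi/3)) + 1*(-1)*conj(1) + 1*(exp(-2*I*pi/3))*conj(exp(2*I*pi/3)) + 1*(exp(-I*pi/3))*conj(exp(-2*I*pi/3))
  = (1) + (exp(-I*pi/3)) + (exp(-2*I*pi/3)) + (-1) + (exp(2*I*pi/3)) + (exp(I*pi/3))
  = 0.
(Exp terms are combined using exp(i*s)*conj(exp(i*t)) = exp(i*(s-t)), and sums of them are collapsed using the identity that for every m > 1 the m distinct m-th roots of unity sum to 0, e.g. 1 + exp(2*I*pi/3) + exp(-2*I*pi/3) = 0.)
Dividing by |G| = 6 gives 0/6 = 0, matching the row-orthogonality relation <chi_1, chi_2> = [chi_1 = chi_2].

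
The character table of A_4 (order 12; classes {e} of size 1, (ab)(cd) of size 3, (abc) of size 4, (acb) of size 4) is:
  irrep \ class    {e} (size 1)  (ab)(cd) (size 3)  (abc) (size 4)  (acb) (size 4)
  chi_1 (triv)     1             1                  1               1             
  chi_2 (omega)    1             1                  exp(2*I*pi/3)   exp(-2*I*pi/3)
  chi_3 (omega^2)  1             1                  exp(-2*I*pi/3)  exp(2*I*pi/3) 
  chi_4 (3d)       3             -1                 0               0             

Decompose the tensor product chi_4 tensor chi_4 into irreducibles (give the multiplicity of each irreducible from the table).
chi_4 tensor chi_4 = chi_1 + chi_2 + chi_3 + 2*chi_4 (all other irreducibles have multiplicity 0).

Justification: The character of a tensor product is the pointwise product (chi_4 * chi_4)(C) = chi_4(C) * chi_4(C):
  {e}: (3)*(3), (ab)(cd): (-1)*(-1), (abc): (0)*(0), (acb): (0)*(0)
so (chi_4 * chi_4) takes values
  {e} -> 9, (ab)(cd) -> 1, (abc) -> 0, (acb) -> 0.
Now take the inner product of this character with each irreducible chi from the table, <chi_4*chi_4, chi> = (1/12) sum_C |C| (chi_4*chi_4)(C) conj(chi(C)):
  <chi_4*chi_4, chi_1> = (1/12)[1*(9)*conj(1) + 3*(1)*conj(1) + 4*(0)*conj(1) + 4*(0)*conj(1)]
      = (1/12)[(9) + (3) + (0) + (0)] = 12/12 = 1
  <chi_4*chi_4, chi_2> = (1/12)[1*(9)*conj(1) + 3*(1)*conj(1) + 4*(0)*conj(exp(2*I*pi/3)) + 4*(0)*conj(exp(-2*I*pi/3))]
      = (1/12)[(9) + (3) + (0) + (0)] = 12/12 = 1
  <chi_4*chi_4, chi_3> = (1/12)[1*(9)*conj(1) + 3*(1)*conj(1) + 4*(0)*conj(exp(-2*I*pi/3)) + 4*(0)*conj(exp(2*I*pi/3))]
      = (1/12)[(9) + (3) + (0) + (0)] = 12/12 = 1
  <chi_4*chi_4, chi_4> = (1/12)[1*(9)*conj(3) + 3*(1)*conj(-1) + 4*(0)*conj(0) + 4*(0)*conj(0)]
      = (1/12)[(27) + (-3) + (0) + (0)] = 24/12 = 2
(Exp terms are combined using exp(i*s)*conj(exp(i*t)) = exp(i*(s-t)), and sums of them are collapsed using the identity that for every m > 1 the m distinct m-th roots of unity sum to 0, e.g. 1 + exp(2*I*pi/3) + exp(-2*I*pi/3) = 0.)
Hence the multiplicities are chi_1: 1, chi_2: 1, chi_3: 1, chi_4: 2. Dimension check: dim(chi_4)*dim(chi_4) = 3*3 = 9 and sum (mult * dim) = 1*1 + 1*1 + 1*1 + 2*3 = 9.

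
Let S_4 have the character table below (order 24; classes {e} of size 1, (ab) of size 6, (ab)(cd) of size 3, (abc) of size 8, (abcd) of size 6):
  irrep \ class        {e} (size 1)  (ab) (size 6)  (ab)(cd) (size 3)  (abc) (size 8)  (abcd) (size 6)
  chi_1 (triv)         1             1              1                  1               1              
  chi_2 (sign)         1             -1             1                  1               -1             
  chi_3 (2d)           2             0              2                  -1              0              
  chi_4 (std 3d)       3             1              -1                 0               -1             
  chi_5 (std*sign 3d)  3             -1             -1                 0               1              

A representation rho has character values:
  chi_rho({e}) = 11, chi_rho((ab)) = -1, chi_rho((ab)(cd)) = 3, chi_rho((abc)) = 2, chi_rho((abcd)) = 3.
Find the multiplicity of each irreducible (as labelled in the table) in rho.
Multiplicities: chi_1: 2, chi_2: 1, chi_3: 1, chi_4: 0, chi_5: 2.

Solution. Use <chi_rho, chi> = (1/|G|) sum_C |C| * chi_rho(C) * conj(chi(C)) with |G| = 24 for each irreducible chi in the table:
  <chi_rho, chi_1> = (1/24)[1*(11)*conj(1) + 6*(-1)*conj(1) + 3*(3)*conj(1) + 8*(2)*conj(1) + 6*(3)*conj(1)]
      = (1/24)[(11) + (-6) + (9) + (16) + (18)] = 48/24 = 2
  <chi_rho, chi_2> = (1/24)[1*(11)*conj(1) + 6*(-1)*conj(-1) + 3*(3)*conj(1) + 8*(2)*conj(1) + 6*(3)*conj(-1)]
      = (1/24)[(11) + (6) + (9) + (16) + (-18)] = 24/24 = 1
  <chi_rho, chi_3> = (1/24)[1*(11)*conj(2) + 6*(-1)*conj(0) + 3*(3)*conj(2) + 8*(2)*conj(-1) + 6*(3)*conj(0)]
      = (1/24)[(22) + (0) + (18) + (-16) + (0)] = 24/24 = 1
  <chi_rho, chi_4> = (1/24)[1*(11)*conj(3) + 6*(-1)*conj(1) + 3*(3)*conj(-1) + 8*(2)*conj(0) + 6*(3)*conj(-1)]
      = (1/24)[(33) + (-6) + (-9) + (0) + (-18)] = 0/24 = 0
  <chi_rho, chi_5> = (1/24)[1*(11)*conj(3) + 6*(-1)*conj(-1) + 3*(3)*conj(-1) + 8*(2)*conj(0) + 6*(3)*conj(1)]
      = (1/24)[(33) + (6) + (-9) + (0) + (18)] = 48/24 = 2
Dimension check: dim(rho) = sum (mult * dim) = 2*1 + 1*1 + 1*2 + 0*3 + 2*3 = 11 = chi_rho(e) = 11.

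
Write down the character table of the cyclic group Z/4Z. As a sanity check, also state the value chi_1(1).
Character table of Z/4Z (irreps indexed chi_0,...,chi_3 with chi_k(m) = zeta_4^(k*m), zeta_4 = exp(2*pi*i/4)):
  irrep \ class  {0} (size 1)  {1} (size 1)  {2} (size 1)  {3} (size 1)
  chi_0          1             1             1             1           
  chi_1          1             I             -1            -I          
  chi_2          1             -1            1             -1          
  chi_3          1             -I            -1            I           

Spot check: chi_1(1) = zeta_4^(1*1) = zeta_4^1 = I.

Working: Z/4Z is abelian, so all 4 irreducible complex representations are 1-dimensional. They are given by chi_k(m) = zeta_4^(k*m) for k = 0,...,3. Row orthogonality: sum_m chi_k(m) conj(chi_l(m)) = 4 * [k = l].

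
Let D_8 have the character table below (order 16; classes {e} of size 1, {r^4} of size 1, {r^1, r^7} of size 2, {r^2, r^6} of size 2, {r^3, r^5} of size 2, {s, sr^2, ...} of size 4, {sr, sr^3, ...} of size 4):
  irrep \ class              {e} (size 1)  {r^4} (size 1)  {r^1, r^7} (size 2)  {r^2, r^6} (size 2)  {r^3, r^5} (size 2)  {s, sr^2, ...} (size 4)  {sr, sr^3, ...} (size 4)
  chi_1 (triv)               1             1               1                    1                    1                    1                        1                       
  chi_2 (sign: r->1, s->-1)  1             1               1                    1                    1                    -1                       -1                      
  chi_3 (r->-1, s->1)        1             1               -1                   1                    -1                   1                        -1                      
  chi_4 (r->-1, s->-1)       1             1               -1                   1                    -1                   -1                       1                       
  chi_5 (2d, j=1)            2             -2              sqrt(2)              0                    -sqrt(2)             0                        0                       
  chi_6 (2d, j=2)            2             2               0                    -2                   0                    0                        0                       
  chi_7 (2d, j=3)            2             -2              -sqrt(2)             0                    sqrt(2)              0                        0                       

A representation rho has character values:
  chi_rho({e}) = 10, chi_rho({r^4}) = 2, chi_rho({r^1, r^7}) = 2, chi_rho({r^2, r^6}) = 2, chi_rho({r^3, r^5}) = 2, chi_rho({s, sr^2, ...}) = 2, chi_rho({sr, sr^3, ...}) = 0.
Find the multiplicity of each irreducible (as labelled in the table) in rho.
Multiplicities: chi_1: 2, chi_2: 1, chi_3: 1, chi_4: 0, chi_5: 1, chi_6: 1, chi_7: 1.

Why: Use <chi_rho, chi> = (1/|G|) sum_C |C| * chi_rho(C) * conj(chi(C)) with |G| = 16 for each irreducible chi in the table:
  <chi_rho, chi_1> = (1/16)[1*(10)*conj(1) + 1*(2)*conj(1) + 2*(2)*conj(1) + 2*(2)*conj(1) + 2*(2)*conj(1) + 4*(2)*conj(1) + 4*(0)*conj(1)]
      = (1/16)[(10) + (2) + (4) + (4) + (4) + (8) + (0)] = 32/16 = 2
  <chi_rho, chi_2> = (1/16)[1*(10)*conj(1) + 1*(2)*conj(1) + 2*(2)*conj(1) + 2*(2)*conj(1) + 2*(2)*conj(1) + 4*(2)*conj(-1) + 4*(0)*conj(-1)]
      = (1/16)[(10) + (2) + (4) + (4) + (4) + (-8) + (0)] = 16/16 = 1
  <chi_rho, chi_3> = (1/16)[1*(10)*conj(1) + 1*(2)*conj(1) + 2*(2)*conj(-1) + 2*(2)*conj(1) + 2*(2)*conj(-1) + 4*(2)*conj(1) + 4*(0)*conj(-1)]
      = (1/16)[(10) + (2) + (-4) + (4) + (-4) + (8) + (0)] = 16/16 = 1
  <chi_rho, chi_4> = (1/16)[1*(10)*conj(1) + 1*(2)*conj(1) + 2*(2)*conj(-1) + 2*(2)*conj(1) + 2*(2)*conj(-1) + 4*(2)*conj(-1) + 4*(0)*conj(1)]
      = (1/16)[(10) + (2) + (-4) + (4) + (-4) + (-8) + (0)] = 0/16 = 0
  <chi_rho, chi_5> = (1/16)[1*(10)*conj(2) + 1*(2)*conj(-2) + 2*(2)*conj(sqrt(2)) + 2*(2)*conj(0) + 2*(2)*conj(-sqrt(2)) + 4*(2)*conj(0) + 4*(0)*conj(0)]
      = (1/16)[(20) + (-4) + (4*sqrt(2)) + (0) + (-4*sqrt(2)) + (0) + (0)] = 16/16 = 1
  <chi_rho, chi_6> = (1/16)[1*(10)*conj(2) + 1*(2)*conj(2) + 2*(2)*conj(0) + 2*(2)*conj(-2) + 2*(2)*conj(0) + 4*(2)*conj(0) + 4*(0)*conj(0)]
      = (1/16)[(20) + (4) + (0) + (-8) + (0) + (0) + (0)] = 16/16 = 1
  <chi_rho, chi_7> = (1/16)[1*(10)*conj(2) + 1*(2)*conj(-2) + 2*(2)*conj(-sqrt(2)) + 2*(2)*conj(0) + 2*(2)*conj(sqrt(2)) + 4*(2)*conj(0) + 4*(0)*conj(0)]
      = (1/16)[(20) + (-4) + (-4*sqrt(2)) + (0) + (4*sqrt(2)) + (0) + (0)] = 16/16 = 1
Dimension check: dim(rho) = sum (mult * dim) = 2*1 + 1*1 + 1*1 + 0*1 + 1*2 + 1*2 + 1*2 = 10 = chi_rho(e) = 10.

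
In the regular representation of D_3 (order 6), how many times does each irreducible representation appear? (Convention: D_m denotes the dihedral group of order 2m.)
Each irreducible V_i of dimension d_i appears with multiplicity d_i, i.e. rho_reg = (direct sum over all irreducibles V_i) d_i V_i. The irreducible dimensions for D_3 are 1, 1, 2: 2 irreducibles of dimension 1, each with multiplicity 1; 1 irreducible of dimension 2, with multiplicity 2. Total dimension 2*1*1 + 1*2*2 = 6 = |G|.

Reasoning: General theorem: in the regular representation of a finite group G, each irreducible appears with multiplicity equal to its dimension. Check: dim(rho_reg) = sum d_i^2 = 1 + 1 + 4 = 6 = |G|.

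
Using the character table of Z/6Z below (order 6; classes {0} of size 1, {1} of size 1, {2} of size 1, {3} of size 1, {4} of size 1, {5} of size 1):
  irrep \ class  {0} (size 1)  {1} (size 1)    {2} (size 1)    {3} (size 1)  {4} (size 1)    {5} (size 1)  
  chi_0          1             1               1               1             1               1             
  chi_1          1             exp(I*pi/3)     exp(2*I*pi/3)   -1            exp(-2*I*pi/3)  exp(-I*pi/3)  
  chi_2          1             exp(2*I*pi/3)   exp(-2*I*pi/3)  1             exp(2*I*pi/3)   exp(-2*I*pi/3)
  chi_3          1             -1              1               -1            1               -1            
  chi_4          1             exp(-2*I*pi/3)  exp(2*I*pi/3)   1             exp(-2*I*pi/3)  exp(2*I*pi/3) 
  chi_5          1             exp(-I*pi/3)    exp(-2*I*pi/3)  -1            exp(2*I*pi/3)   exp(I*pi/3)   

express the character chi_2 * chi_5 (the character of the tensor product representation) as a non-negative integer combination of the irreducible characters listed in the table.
chi_2 tensor chi_5 = chi_1 (all other irreducibles have multiplicity 0).

Why: The character of a tensor product is the pointwise product (chi_2 * chi_5)(C) = chi_2(C) * chi_5(C):
  {0}: (1)*(1), {1}: (exp(2*I*pi/3))*(exp(-I*pi/3)), {2}: (exp(-2*I*pi/3))*(exp(-2*I*pi/3)), {3}: (1)*(-1), {4}: (exp(2*I*pi/3))*(exp(2*I*pi/3)), {5}: (exp(-2*I*pi/3))*(exp(I*pi/3))
so (chi_2 * chi_5) takes values
  {0} -> 1, {1} -> exp(I*pi/3), {2} -> exp(2*I*pi/3), {3} -> -1, {4} -> exp(-2*I*pi/3), {5} -> exp(-I*pi/3).
Now take the inner product of this character with each irreducible chi from the table, <chi_2*chi_5, chi> = (1/6) sum_C |C| (chi_2*chi_5)(C) conj(chi(C)):
  <chi_2*chi_5, chi_0> = (1/6)[1*(1)*conj(1) + 1*(exp(I*pi/3))*conj(1) + 1*(exp(2*I*pi/3))*conj(1) + 1*(-1)*conj(1) + 1*(exp(-2*I*pi/3))*conj(1) + 1*(exp(-I*pi/3))*conj(1)]
      = (1/6)[(1) + (exp(I*pi/3)) + (exp(2*I*pi/3)) + (-1) + (exp(-2*I*pi/3)) + (exp(-I*pi/3))] = 0/6 = 0
  <chi_2*chi_5, chi_1> = (1/6)[1*(1)*conj(1) + 1*(exp(I*pi/3))*conj(exp(I*pi/3)) + 1*(exp(2*I*pi/3))*conj(exp(2*I*pi/3)) + 1*(-1)*conj(-1) + 1*(exp(-2*I*pi/3))*conj(exp(-2*I*pi/3)) + 1*(exp(-I*pi/3))*conj(exp(-I*pi/3))]
      = (1/6)[(1) + (1) + (1) + (1) + (1) + (1)] = 6/6 = 1
  <chi_2*chi_5, chi_2> = (1/6)[1*(1)*conj(1) + 1*(exp(I*pi/3))*conj(exp(2*I*pi/3)) + 1*(exp(2*I*pi/3))*conj(exp(-2*I*pi/3)) + 1*(-1)*conj(1) + 1*(exp(-2*I*pi/3))*conj(exp(2*I*pi/3)) + 1*(exp(-I*pi/3))*conj(exp(-2*I*pi/3))]
      = (1/6)[(1) + (exp(-I*pi/3)) + (exp(-2*I*pi/3)) + (-1) + (exp(2*I*pi/3)) + (exp(I*pi/3))] = 0/6 = 0
  <chi_2*chi_5, chi_3> = (1/6)[1*(1)*conj(1) + 1*(exp(I*pi/3))*conj(-1) + 1*(exp(2*I*pi/3))*conj(1) + 1*(-1)*conj(-1) + 1*(exp(-2*I*pi/3))*conj(1) + 1*(exp(-I*pi/3))*conj(-1)]
      = (1/6)[(1) + (-exp(I*pi/3)) + (exp(2*I*pi/3)) + (1) + (exp(-2*I*pi/3)) + (-exp(-I*pi/3))] = 0/6 = 0
  <chi_2*chi_5, chi_4> = (1/6)[1*(1)*conj(1) + 1*(exp(I*pi/3))*conj(exp(-2*I*pi/3)) + 1*(exp(2*I*pi/3))*conj(exp(2*I*pi/3)) + 1*(-1)*conj(1) + 1*(exp(-2*I*pi/3))*conj(exp(-2*I*pi/3)) + 1*(exp(-I*pi/3))*conj(exp(2*I*pi/3))]
      = (1/6)[(1) + (-1) + (1) + (-1) + (1) + (-1)] = 0/6 = 0
  <chi_2*chi_5, chi_5> = (1/6)[1*(1)*conj(1) + 1*(exp(I*pi/3))*conj(exp(-I*pi/3)) + 1*(exp(2*I*pi/3))*conj(exp(-2*I*pi/3)) + 1*(-1)*conj(-1) + 1*(exp(-2*I*pi/3))*conj(exp(2*I*pi/3)) + 1*(exp(-I*pi/3))*conj(exp(I*pi/3))]
      = (1/6)[(1) + (exp(2*I*pi/3)) + (exp(-2*I*pi/3)) + (1) + (exp(2*I*pi/3)) + (exp(-2*I*pi/3))] = 0/6 = 0
(Exp terms are combined using exp(i*s)*conj(exp(i*t)) = exp(i*(s-t)), and sums of them are collapsed using the identity that for every m > 1 the m distinct m-th roots of unity sum to 0, e.g. 1 + exp(2*I*pi/3) + exp(-2*I*pi/3) = 0.)
Hence the multiplicities are chi_1: 1. Dimension check: dim(chi_2)*dim(chi_5) = 1*1 = 1 and sum (mult * dim) = 1*1 = 1.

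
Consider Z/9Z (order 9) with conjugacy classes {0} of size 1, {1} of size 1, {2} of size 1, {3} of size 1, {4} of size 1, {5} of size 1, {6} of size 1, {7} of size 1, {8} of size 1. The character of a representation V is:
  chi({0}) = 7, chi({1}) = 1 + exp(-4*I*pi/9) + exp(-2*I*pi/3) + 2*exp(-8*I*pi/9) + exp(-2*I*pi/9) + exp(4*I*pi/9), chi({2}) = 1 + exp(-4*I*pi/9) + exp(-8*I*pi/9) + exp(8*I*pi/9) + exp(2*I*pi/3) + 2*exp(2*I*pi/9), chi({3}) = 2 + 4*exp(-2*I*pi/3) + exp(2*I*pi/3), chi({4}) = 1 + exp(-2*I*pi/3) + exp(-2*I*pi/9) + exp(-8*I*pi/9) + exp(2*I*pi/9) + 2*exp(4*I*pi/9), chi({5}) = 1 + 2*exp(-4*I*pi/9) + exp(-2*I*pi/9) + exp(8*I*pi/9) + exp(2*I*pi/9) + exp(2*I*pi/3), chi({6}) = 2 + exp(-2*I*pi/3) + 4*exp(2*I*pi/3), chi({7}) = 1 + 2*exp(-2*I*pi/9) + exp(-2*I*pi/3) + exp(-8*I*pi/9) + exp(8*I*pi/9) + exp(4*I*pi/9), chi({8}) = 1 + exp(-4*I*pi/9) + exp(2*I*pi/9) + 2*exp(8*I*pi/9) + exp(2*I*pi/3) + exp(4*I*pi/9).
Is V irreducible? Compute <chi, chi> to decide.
Not irreducible (reducible): <chi, chi> = 9 > 1.

Working: <chi, chi> = (1/|G|) sum_C |C| * |chi(C)|^2 = (1/9)[1*|7|^2 + 1*|1 + exp(-4*I*pi/9) + exp(-2*I*pi/3) + 2*exp(-8*I*pi/9) + exp(-2*I*pi/9) + exp(4*I*pi/9)|^2 + 1*|1 + exp(-4*I*pi/9) + exp(-8*I*pi/9) + exp(8*I*pi/9) + exp(2*I*pi/3) + 2*exp(2*I*pi/9)|^2 + 1*|2 + 4*exp(-2*I*pi/3) + exp(2*I*pi/3)|^2 + 1*|1 + exp(-2*I*pi/3) + exp(-2*I*pi/9) + exp(-8*I*pi/9) + exp(2*I*pi/9) + 2*exp(4*I*pi/9)|^2 + 1*|1 + 2*exp(-4*I*pi/9) + exp(-2*I*pi/9) + exp(8*I*pi/9) + exp(2*I*pi/9) + exp(2*I*pi/3)|^2 + 1*|2 + exp(-2*I*pi/3) + 4*exp(2*I*pi/3)|^2 + 1*|1 + 2*exp(-2*I*pi/9) + exp(-2*I*pi/3) + exp(-8*I*pi/9) + exp(8*I*pi/9) + exp(4*I*pi/9)|^2 + 1*|1 + exp(-4*I*pi/9) + exp(2*I*pi/9) + 2*exp(8*I*pi/9) + exp(2*I*pi/3) + exp(4*I*pi/9)|^2]
  = (1/9)[(49) + (9 + 6*exp(-2*I*pi/3) + 5*exp(-4*I*pi/9) + 5*exp(-2*I*pi/9) + 4*exp(-8*I*pi/9) + 4*exp(8*I*pi/9) + 5*exp(2*I*pi/9) + 5*exp(4*I*pi/9) + 6*exp(2*I*pi/3)) + (9 + 6*exp(-2*I*pi/3) + 5*exp(-4*I*pi/9) + 4*exp(-2*I*pi/9) + 5*exp(-8*I*pi/9) + 5*exp(8*I*pi/9) + 4*exp(2*I*pi/9) + 5*exp(4*I*pi/9) + 6*exp(2*I*pi/3)) + (7) + (9 + 6*exp(-2*I*pi/3) + 4*exp(-4*I*pi/9) + 5*exp(-2*I*pi/9) + 5*exp(-8*I*pi/9) + 5*exp(8*I*pi/9) + 5*exp(2*I*pi/9) + 4*exp(4*I*pi/9) + 6*exp(2*I*pi/3)) + (9 + 6*exp(-2*I*pi/3) + 4*exp(-4*I*pi/9) + 5*exp(-2*I*pi/9) + 5*exp(-8*I*pi/9) + 5*exp(8*I*pi/9) + 5*exp(2*I*pi/9) + 4*exp(4*I*pi/9) + 6*exp(2*I*pi/3)) + (7) + (9 + 6*exp(-2*I*pi/3) + 5*exp(-4*I*pi/9) + 4*exp(-2*I*pi/9) + 5*exp(-8*I*pi/9) + 5*exp(8*I*pi/9) + 4*exp(2*I*pi/9) + 5*exp(4*I*pi/9) + 6*exp(2*I*pi/3)) + (9 + 6*exp(-2*I*pi/3) + 5*exp(-4*I*pi/9) + 5*exp(-2*I*pi/9) + 4*exp(-8*I*pi/9) + 4*exp(8*I*pi/9) + 5*exp(2*I*pi/9) + 5*exp(4*I*pi/9) + 6*exp(2*I*pi/3))] = 81/9 = 9.
(Exp terms are combined using exp(i*s)*conj(exp(i*t)) = exp(i*(s-t)), and sums of them are collapsed using the identity that for every m > 1 the m distinct m-th roots of unity sum to 0, e.g. 1 + exp(2*I*pi/3) + exp(-2*I*pi/3) = 0.)
A character is irreducible iff <chi, chi> = 1, so this representation is reducible.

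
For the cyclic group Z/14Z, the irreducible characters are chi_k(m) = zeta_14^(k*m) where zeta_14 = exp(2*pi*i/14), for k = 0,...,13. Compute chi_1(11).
chi_1(11) = zeta_14^11 = exp(-3*I*pi/7)

Derivation: chi_1(11) = zeta_14^(1*11) = zeta_14^11. Since zeta_14^14 = 1, this equals zeta_14^11 = exp(2*pi*i*11/14) = exp(-3*I*pi/7).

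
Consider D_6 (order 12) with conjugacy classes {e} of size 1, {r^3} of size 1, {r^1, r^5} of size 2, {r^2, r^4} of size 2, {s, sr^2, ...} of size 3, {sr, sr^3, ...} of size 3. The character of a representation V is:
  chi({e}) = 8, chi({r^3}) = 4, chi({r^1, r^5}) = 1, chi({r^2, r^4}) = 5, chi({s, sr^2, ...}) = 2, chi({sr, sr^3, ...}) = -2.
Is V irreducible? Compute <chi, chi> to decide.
Not irreducible (reducible): <chi, chi> = 13 > 1.

Working: <chi, chi> = (1/|G|) sum_C |C| * |chi(C)|^2 = (1/12)[1*|8|^2 + 1*|4|^2 + 2*|1|^2 + 2*|5|^2 + 3*|2|^2 + 3*|-2|^2]
  = (1/12)[(64) + (16) + (2) + (50) + (12) + (12)] = 156/12 = 13.
A character is irreducible iff <chi, chi> = 1, so this representation is reducible.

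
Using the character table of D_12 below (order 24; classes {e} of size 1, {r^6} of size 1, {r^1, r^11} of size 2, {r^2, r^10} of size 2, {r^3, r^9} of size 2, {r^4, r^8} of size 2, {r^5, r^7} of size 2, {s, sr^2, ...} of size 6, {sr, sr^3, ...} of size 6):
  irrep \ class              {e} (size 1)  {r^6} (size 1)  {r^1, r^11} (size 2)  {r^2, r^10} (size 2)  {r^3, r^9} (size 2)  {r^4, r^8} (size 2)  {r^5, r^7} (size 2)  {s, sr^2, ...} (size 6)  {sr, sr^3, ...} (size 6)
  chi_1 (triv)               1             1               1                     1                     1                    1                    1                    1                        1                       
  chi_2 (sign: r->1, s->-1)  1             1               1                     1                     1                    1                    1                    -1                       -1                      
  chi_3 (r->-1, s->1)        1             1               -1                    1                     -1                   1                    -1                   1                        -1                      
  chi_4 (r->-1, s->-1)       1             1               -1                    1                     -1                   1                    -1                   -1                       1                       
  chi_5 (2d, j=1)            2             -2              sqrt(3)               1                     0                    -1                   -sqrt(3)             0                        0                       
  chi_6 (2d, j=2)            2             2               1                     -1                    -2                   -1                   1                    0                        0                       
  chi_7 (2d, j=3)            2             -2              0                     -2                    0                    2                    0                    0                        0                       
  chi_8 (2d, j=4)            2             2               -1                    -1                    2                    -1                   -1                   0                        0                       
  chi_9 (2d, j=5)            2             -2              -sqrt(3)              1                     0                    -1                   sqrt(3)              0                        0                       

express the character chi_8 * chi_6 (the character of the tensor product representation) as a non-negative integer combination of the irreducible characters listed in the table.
chi_8 tensor chi_6 = chi_3 + chi_4 + chi_6 (all other irreducibles have multiplicity 0).

Explanation: The character of a tensor product is the pointwise product (chi_8 * chi_6)(C) = chi_8(C) * chi_6(C):
  {e}: (2)*(2), {r^6}: (2)*(2), {r^1, r^11}: (-1)*(1), {r^2, r^10}: (-1)*(-1), {r^3, r^9}: (2)*(-2), {r^4, r^8}: (-1)*(-1), {r^5, r^7}: (-1)*(1), {s, sr^2, ...}: (0)*(0), {sr, sr^3, ...}: (0)*(0)
so (chi_8 * chi_6) takes values
  {e} -> 4, {r^6} -> 4, {r^1, r^11} -> -1, {r^2, r^10} -> 1, {r^3, r^9} -> -4, {r^4, r^8} -> 1, {r^5, r^7} -> -1, {s, sr^2, ...} -> 0, {sr, sr^3, ...} -> 0.
Now take the inner product of this character with each irreducible chi from the table, <chi_8*chi_6, chi> = (1/24) sum_C |C| (chi_8*chi_6)(C) conj(chi(C)):
  <chi_8*chi_6, chi_1> = (1/24)[1*(4)*conj(1) + 1*(4)*conj(1) + 2*(-1)*conj(1) + 2*(1)*conj(1) + 2*(-4)*conj(1) + 2*(1)*conj(1) + 2*(-1)*conj(1) + 6*(0)*conj(1) + 6*(0)*conj(1)]
      = (1/24)[(4) + (4) + (-2) + (2) + (-8) + (2) + (-2) + (0) + (0)] = 0/24 = 0
  <chi_8*chi_6, chi_2> = (1/24)[1*(4)*conj(1) + 1*(4)*conj(1) + 2*(-1)*conj(1) + 2*(1)*conj(1) + 2*(-4)*conj(1) + 2*(1)*conj(1) + 2*(-1)*conj(1) + 6*(0)*conj(-1) + 6*(0)*conj(-1)]
      = (1/24)[(4) + (4) + (-2) + (2) + (-8) + (2) + (-2) + (0) + (0)] = 0/24 = 0
  <chi_8*chi_6, chi_3> = (1/24)[1*(4)*conj(1) + 1*(4)*conj(1) + 2*(-1)*conj(-1) + 2*(1)*conj(1) + 2*(-4)*conj(-1) + 2*(1)*conj(1) + 2*(-1)*conj(-1) + 6*(0)*conj(1) + 6*(0)*conj(-1)]
      = (1/24)[(4) + (4) + (2) + (2) + (8) + (2) + (2) + (0) + (0)] = 24/24 = 1
  <chi_8*chi_6, chi_4> = (1/24)[1*(4)*conj(1) + 1*(4)*conj(1) + 2*(-1)*conj(-1) + 2*(1)*conj(1) + 2*(-4)*conj(-1) + 2*(1)*conj(1) + 2*(-1)*conj(-1) + 6*(0)*conj(-1) + 6*(0)*conj(1)]
      = (1/24)[(4) + (4) + (2) + (2) + (8) + (2) + (2) + (0) + (0)] = 24/24 = 1
  <chi_8*chi_6, chi_5> = (1/24)[1*(4)*conj(2) + 1*(4)*conj(-2) + 2*(-1)*conj(sqrt(3)) + 2*(1)*conj(1) + 2*(-4)*conj(0) + 2*(1)*conj(-1) + 2*(-1)*conj(-sqrt(3)) + 6*(0)*conj(0) + 6*(0)*conj(0)]
      = (1/24)[(8) + (-8) + (-2*sqrt(3)) + (2) + (0) + (-2) + (2*sqrt(3)) + (0) + (0)] = 0/24 = 0
  <chi_8*chi_6, chi_6> = (1/24)[1*(4)*conj(2) + 1*(4)*conj(2) + 2*(-1)*conj(1) + 2*(1)*conj(-1) + 2*(-4)*conj(-2) + 2*(1)*conj(-1) + 2*(-1)*conj(1) + 6*(0)*conj(0) + 6*(0)*conj(0)]
      = (1/24)[(8) + (8) + (-2) + (-2) + (16) + (-2) + (-2) + (0) + (0)] = 24/24 = 1
  <chi_8*chi_6, chi_7> = (1/24)[1*(4)*conj(2) + 1*(4)*conj(-2) + 2*(-1)*conj(0) + 2*(1)*conj(-2) + 2*(-4)*conj(0) + 2*(1)*conj(2) + 2*(-1)*conj(0) + 6*(0)*conj(0) + 6*(0)*conj(0)]
      = (1/24)[(8) + (-8) + (0) + (-4) + (0) + (4) + (0) + (0) + (0)] = 0/24 = 0
  <chi_8*chi_6, chi_8> = (1/24)[1*(4)*conj(2) + 1*(4)*conj(2) + 2*(-1)*conj(-1) + 2*(1)*conj(-1) + 2*(-4)*conj(2) + 2*(1)*conj(-1) + 2*(-1)*conj(-1) + 6*(0)*conj(0) + 6*(0)*conj(0)]
      = (1/24)[(8) + (8) + (2) + (-2) + (-16) + (-2) + (2) + (0) + (0)] = 0/24 = 0
  <chi_8*chi_6, chi_9> = (1/24)[1*(4)*conj(2) + 1*(4)*conj(-2) + 2*(-1)*conj(-sqrt(3)) + 2*(1)*conj(1) + 2*(-4)*conj(0) + 2*(1)*conj(-1) + 2*(-1)*conj(sqrt(3)) + 6*(0)*conj(0) + 6*(0)*conj(0)]
      = (1/24)[(8) + (-8) + (2*sqrt(3)) + (2) + (0) + (-2) + (-2*sqrt(3)) + (0) + (0)] = 0/24 = 0
Hence the multiplicities are chi_3: 1, chi_4: 1, chi_6: 1. Dimension check: dim(chi_8)*dim(chi_6) = 2*2 = 4 and sum (mult * dim) = 1*1 + 1*1 + 1*2 = 4.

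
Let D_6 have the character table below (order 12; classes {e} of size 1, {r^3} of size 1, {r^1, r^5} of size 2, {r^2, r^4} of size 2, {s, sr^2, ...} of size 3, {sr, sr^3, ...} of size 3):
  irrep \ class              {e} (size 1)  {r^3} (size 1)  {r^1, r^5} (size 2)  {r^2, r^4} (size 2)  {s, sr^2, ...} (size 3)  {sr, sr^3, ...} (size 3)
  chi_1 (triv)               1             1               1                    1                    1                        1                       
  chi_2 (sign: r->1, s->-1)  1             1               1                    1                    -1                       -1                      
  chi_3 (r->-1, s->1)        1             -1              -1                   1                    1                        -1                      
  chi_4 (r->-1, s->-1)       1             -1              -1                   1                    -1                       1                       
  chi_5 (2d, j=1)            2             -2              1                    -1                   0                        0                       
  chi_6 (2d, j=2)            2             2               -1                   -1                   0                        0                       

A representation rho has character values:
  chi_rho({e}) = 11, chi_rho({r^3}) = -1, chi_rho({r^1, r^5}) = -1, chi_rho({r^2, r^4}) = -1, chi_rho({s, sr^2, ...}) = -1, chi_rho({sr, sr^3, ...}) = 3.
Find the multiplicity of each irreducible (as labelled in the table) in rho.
Multiplicities: chi_1: 1, chi_2: 0, chi_3: 0, chi_4: 2, chi_5: 2, chi_6: 2.

Explanation: Use <chi_rho, chi> = (1/|G|) sum_C |C| * chi_rho(C) * conj(chi(C)) with |G| = 12 for each irreducible chi in the table:
  <chi_rho, chi_1> = (1/12)[1*(11)*conj(1) + 1*(-1)*conj(1) + 2*(-1)*conj(1) + 2*(-1)*conj(1) + 3*(-1)*conj(1) + 3*(3)*conj(1)]
      = (1/12)[(11) + (-1) + (-2) + (-2) + (-3) + (9)] = 12/12 = 1
  <chi_rho, chi_2> = (1/12)[1*(11)*conj(1) + 1*(-1)*conj(1) + 2*(-1)*conj(1) + 2*(-1)*conj(1) + 3*(-1)*conj(-1) + 3*(3)*conj(-1)]
      = (1/12)[(11) + (-1) + (-2) + (-2) + (3) + (-9)] = 0/12 = 0
  <chi_rho, chi_3> = (1/12)[1*(11)*conj(1) + 1*(-1)*conj(-1) + 2*(-1)*conj(-1) + 2*(-1)*conj(1) + 3*(-1)*conj(1) + 3*(3)*conj(-1)]
      = (1/12)[(11) + (1) + (2) + (-2) + (-3) + (-9)] = 0/12 = 0
  <chi_rho, chi_4> = (1/12)[1*(11)*conj(1) + 1*(-1)*conj(-1) + 2*(-1)*conj(-1) + 2*(-1)*conj(1) + 3*(-1)*conj(-1) + 3*(3)*conj(1)]
      = (1/12)[(11) + (1) + (2) + (-2) + (3) + (9)] = 24/12 = 2
  <chi_rho, chi_5> = (1/12)[1*(11)*conj(2) + 1*(-1)*conj(-2) + 2*(-1)*conj(1) + 2*(-1)*conj(-1) + 3*(-1)*conj(0) + 3*(3)*conj(0)]
      = (1/12)[(22) + (2) + (-2) + (2) + (0) + (0)] = 24/12 = 2
  <chi_rho, chi_6> = (1/12)[1*(11)*conj(2) + 1*(-1)*conj(2) + 2*(-1)*conj(-1) + 2*(-1)*conj(-1) + 3*(-1)*conj(0) + 3*(3)*conj(0)]
      = (1/12)[(22) + (-2) + (2) + (2) + (0) + (0)] = 24/12 = 2
Dimension check: dim(rho) = sum (mult * dim) = 1*1 + 0*1 + 0*1 + 2*1 + 2*2 + 2*2 = 11 = chi_rho(e) = 11.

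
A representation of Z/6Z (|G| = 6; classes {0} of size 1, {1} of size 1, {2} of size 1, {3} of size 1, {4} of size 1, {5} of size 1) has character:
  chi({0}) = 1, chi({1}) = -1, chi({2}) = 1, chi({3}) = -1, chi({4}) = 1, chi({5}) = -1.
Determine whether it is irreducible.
Irreducible: <chi, chi> = 1.

Details: <chi, chi> = (1/|G|) sum_C |C| * |chi(C)|^2 = (1/6)[1*|1|^2 + 1*|-1|^2 + 1*|1|^2 + 1*|-1|^2 + 1*|1|^2 + 1*|-1|^2]
  = (1/6)[(1) + (1) + (1) + (1) + (1) + (1)] = 6/6 = 1.
(Exp terms are combined using exp(i*s)*conj(exp(i*t)) = exp(i*(s-t)), and sums of them are collapsed using the identity that for every m > 1 the m distinct m-th roots of unity sum to 0, e.g. 1 + exp(2*I*pi/3) + exp(-2*I*pi/3) = 0.)
A character is irreducible iff <chi, chi> = 1, so this representation is irreducible.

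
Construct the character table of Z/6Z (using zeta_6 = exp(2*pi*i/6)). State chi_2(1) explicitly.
Character table of Z/6Z (irreps indexed chi_0,...,chi_5 with chi_k(m) = zeta_6^(k*m), zeta_6 = exp(2*pi*i/6)):
  irrep \ class  {0} (size 1)  {1} (size 1)    {2} (size 1)    {3} (size 1)  {4} (size 1)    {5} (size 1)  
  chi_0          1             1               1               1             1               1             
  chi_1          1             exp(I*pi/3)     exp(2*I*pi/3)   -1            exp(-2*I*pi/3)  exp(-I*pi/3)  
  chi_2          1             exp(2*I*pi/3)   exp(-2*I*pi/3)  1             exp(2*I*pi/3)   exp(-2*I*pi/3)
  chi_3          1             -1              1               -1            1               -1            
  chi_4          1             exp(-2*I*pi/3)  exp(2*I*pi/3)   1             exp(-2*I*pi/3)  exp(2*I*pi/3) 
  chi_5          1             exp(-I*pi/3)    exp(-2*I*pi/3)  -1            exp(2*I*pi/3)   exp(I*pi/3)   

Spot check: chi_2(1) = zeta_6^(2*1) = zeta_6^2 = exp(2*I*pi/3).

Explanation: Z/6Z is abelian, so all 6 irreducible complex representations are 1-dimensional. They are given by chi_k(m) = zeta_6^(k*m) for k = 0,...,5. Row orthogonality: sum_m chi_k(m) conj(chi_l(m)) = 6 * [k = l].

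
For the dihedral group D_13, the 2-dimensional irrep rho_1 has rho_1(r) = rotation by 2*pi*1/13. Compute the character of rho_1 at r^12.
chi_{rho_1}(r^12) = 2*cos(2*pi*1*12/13) = 2*cos(2*pi/13)

Derivation: rho_1(r^12) is rotation by angle 2*pi*1*12/13, whose trace is 2*cos(2*pi*1*12/13) = 2*cos(2*pi/13).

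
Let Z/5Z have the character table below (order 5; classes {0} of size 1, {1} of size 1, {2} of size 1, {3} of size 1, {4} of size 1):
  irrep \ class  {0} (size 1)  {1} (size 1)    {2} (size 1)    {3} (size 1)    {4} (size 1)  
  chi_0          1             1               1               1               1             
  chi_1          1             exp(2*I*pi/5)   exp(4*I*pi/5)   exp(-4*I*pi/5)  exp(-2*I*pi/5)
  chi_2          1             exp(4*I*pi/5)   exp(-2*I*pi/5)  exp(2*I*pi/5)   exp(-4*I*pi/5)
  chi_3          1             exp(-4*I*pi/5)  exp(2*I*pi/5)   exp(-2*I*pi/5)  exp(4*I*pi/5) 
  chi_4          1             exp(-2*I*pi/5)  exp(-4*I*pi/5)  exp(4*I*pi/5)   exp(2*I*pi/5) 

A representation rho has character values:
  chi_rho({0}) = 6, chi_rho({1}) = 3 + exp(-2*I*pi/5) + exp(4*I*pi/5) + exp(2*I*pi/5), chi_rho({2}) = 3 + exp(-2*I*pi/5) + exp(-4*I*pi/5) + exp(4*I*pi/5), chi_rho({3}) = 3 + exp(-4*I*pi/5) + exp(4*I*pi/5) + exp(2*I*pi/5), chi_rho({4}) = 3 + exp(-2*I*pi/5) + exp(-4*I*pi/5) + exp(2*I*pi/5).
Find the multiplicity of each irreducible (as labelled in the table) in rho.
Multiplicities: chi_0: 3, chi_1: 1, chi_2: 1, chi_3: 0, chi_4: 1.

Derivation: Use <chi_rho, chi> = (1/|G|) sum_C |C| * chi_rho(C) * conj(chi(C)) with |G| = 5 for each irreducible chi in the table:
  <chi_rho, chi_0> = (1/5)[1*(6)*conj(1) + 1*(3 + exp(-2*I*pi/5) + exp(4*I*pi/5) + exp(2*I*pi/5))*conj(1) + 1*(3 + exp(-2*I*pi/5) + exp(-4*I*pi/5) + exp(4*I*pi/5))*conj(1) + 1*(3 + exp(-4*I*pi/5) + exp(4*I*pi/5) + exp(2*I*pi/5))*conj(1) + 1*(3 + exp(-2*I*pi/5) + exp(-4*I*pi/5) + exp(2*I*pi/5))*conj(1)]
      = (1/5)[(6) + (3 + exp(-2*I*pi/5) + exp(4*I*pi/5) + exp(2*I*pi/5)) + (3 + exp(-2*I*pi/5) + exp(-4*I*pi/5) + exp(4*I*pi/5)) + (3 + exp(-4*I*pi/5) + exp(4*I*pi/5) + exp(2*I*pi/5)) + (3 + exp(-2*I*pi/5) + exp(-4*I*pi/5) + exp(2*I*pi/5))] = 15/5 = 3
  <chi_rho, chi_1> = (1/5)[1*(6)*conj(1) + 1*(3 + exp(-2*I*pi/5) + exp(4*I*pi/5) + exp(2*I*pi/5))*conj(exp(2*I*pi/5)) + 1*(3 + exp(-2*I*pi/5) + exp(-4*I*pi/5) + exp(4*I*pi/5))*conj(exp(4*I*pi/5)) + 1*(3 + exp(-4*I*pi/5) + exp(4*I*pi/5) + exp(2*I*pi/5))*conj(exp(-4*I*pi/5)) + 1*(3 + exp(-2*I*pi/5) + exp(-4*I*pi/5) + exp(2*I*pi/5))*conj(exp(-2*I*pi/5))]
      = (1/5)[(6) + (1 + 3*exp(-2*I*pi/5) + exp(-4*I*pi/5) + exp(2*I*pi/5)) + (1 + 3*exp(-4*I*pi/5) + exp(4*I*pi/5) + exp(2*I*pi/5)) + (1 + exp(-2*I*pi/5) + exp(-4*I*pi/5) + 3*exp(4*I*pi/5)) + (1 + exp(-2*I*pi/5) + exp(4*I*pi/5) + 3*exp(2*I*pi/5))] = 5/5 = 1
  <chi_rho, chi_2> = (1/5)[1*(6)*conj(1) + 1*(3 + exp(-2*I*pi/5) + exp(4*I*pi/5) + exp(2*I*pi/5))*conj(exp(4*I*pi/5)) + 1*(3 + exp(-2*I*pi/5) + exp(-4*I*pi/5) + exp(4*I*pi/5))*conj(exp(-2*I*pi/5)) + 1*(3 + exp(-4*I*pi/5) + exp(4*I*pi/5) + exp(2*I*pi/5))*conj(exp(2*I*pi/5)) + 1*(3 + exp(-2*I*pi/5) + exp(-4*I*pi/5) + exp(2*I*pi/5))*conj(exp(-4*I*pi/5))]
      = (1/5)[(6) + (1 + 3*exp(-4*I*pi/5) + exp(-2*I*pi/5) + exp(4*I*pi/5)) + (1 + exp(-2*I*pi/5) + exp(-4*I*pi/5) + 3*exp(2*I*pi/5)) + (1 + 3*exp(-2*I*pi/5) + exp(4*I*pi/5) + exp(2*I*pi/5)) + (1 + exp(-4*I*pi/5) + exp(2*I*pi/5) + 3*exp(4*I*pi/5))] = 5/5 = 1
  <chi_rho, chi_3> = (1/5)[1*(6)*conj(1) + 1*(3 + exp(-2*I*pi/5) + exp(4*I*pi/5) + exp(2*I*pi/5))*conj(exp(-4*I*pi/5)) + 1*(3 + exp(-2*I*pi/5) + exp(-4*I*pi/5) + exp(4*I*pi/5))*conj(exp(2*I*pi/5)) + 1*(3 + exp(-4*I*pi/5) + exp(4*I*pi/5) + exp(2*I*pi/5))*conj(exp(-2*I*pi/5)) + 1*(3 + exp(-2*I*pi/5) + exp(-4*I*pi/5) + exp(2*I*pi/5))*conj(exp(4*I*pi/5))]
      = (1/5)[(6) + (exp(-2*I*pi/5) + exp(-4*I*pi/5) + exp(2*I*pi/5) + 3*exp(4*I*pi/5)) + (3*exp(-2*I*pi/5) + exp(-4*I*pi/5) + exp(4*I*pi/5) + exp(2*I*pi/5)) + (exp(-2*I*pi/5) + exp(-4*I*pi/5) + exp(4*I*pi/5) + 3*exp(2*I*pi/5)) + (3*exp(-4*I*pi/5) + exp(-2*I*pi/5) + exp(4*I*pi/5) + exp(2*I*pi/5))] = 0/5 = 0
  <chi_rho, chi_4> = (1/5)[1*(6)*conj(1) + 1*(3 + exp(-2*I*pi/5) + exp(4*I*pi/5) + exp(2*I*pi/5))*conj(exp(-2*I*pi/5)) + 1*(3 + exp(-2*I*pi/5) + exp(-4*I*pi/5) + exp(4*I*pi/5))*conj(exp(-4*I*pi/5)) + 1*(3 + exp(-4*I*pi/5) + exp(4*I*pi/5) + exp(2*I*pi/5))*conj(exp(4*I*pi/5)) + 1*(3 + exp(-2*I*pi/5) + exp(-4*I*pi/5) + exp(2*I*pi/5))*conj(exp(2*I*pi/5))]
      = (1/5)[(6) + (1 + exp(-4*I*pi/5) + exp(4*I*pi/5) + 3*exp(2*I*pi/5)) + (1 + exp(-2*I*pi/5) + exp(2*I*pi/5) + 3*exp(4*I*pi/5)) + (1 + 3*exp(-4*I*pi/5) + exp(-2*I*pi/5) + exp(2*I*pi/5)) + (1 + 3*exp(-2*I*pi/5) + exp(-4*I*pi/5) + exp(4*I*pi/5))] = 5/5 = 1
(Exp terms are combined using exp(i*s)*conj(exp(i*t)) = exp(i*(s-t)), and sums of them are collapsed using the identity that for every m > 1 the m distinct m-th roots of unity sum to 0, e.g. 1 + exp(2*I*pi/3) + exp(-2*I*pi/3) = 0.)
Dimension check: dim(rho) = sum (mult * dim) = 3*1 + 1*1 + 1*1 + 0*1 + 1*1 = 6 = chi_rho(e) = 6.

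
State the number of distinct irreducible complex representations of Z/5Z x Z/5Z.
25

Argument: The number of irreducible complex representations of a finite group equals its number of conjugacy classes. Z/5Z x Z/5Z is abelian of order 25, so every element is its own conjugacy class: 25 classes, so Z/5Z x Z/5Z (order 25) has exactly 25 irreducible complex representations.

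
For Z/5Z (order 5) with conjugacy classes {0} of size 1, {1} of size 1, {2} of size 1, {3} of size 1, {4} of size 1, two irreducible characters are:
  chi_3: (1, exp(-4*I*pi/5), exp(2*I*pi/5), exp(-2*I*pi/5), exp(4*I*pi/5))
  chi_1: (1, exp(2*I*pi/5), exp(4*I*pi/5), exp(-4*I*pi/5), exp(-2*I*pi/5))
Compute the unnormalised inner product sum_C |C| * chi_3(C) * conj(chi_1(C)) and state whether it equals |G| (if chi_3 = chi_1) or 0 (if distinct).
Sum = 0; so <chi_3, chi_1> = 0 (distinct irreducibles are orthogonal).

Argument: Compute term by term over conjugacy classes (|C| * chi_3(C) * conj(chi_1(C))):
  1*(1)*conj(1) + 1*(exp(-4*I*pi/5))*conj(exp(2*I*pi/5)) + 1*(exp(2*I*pi/5))*conj(exp(4*I*pi/5)) + 1*(exp(-2*I*pi/5))*conj(exp(-4*I*pi/5)) + 1*(exp(4*I*pi/5))*conj(exp(-2*I*pi/5))
  = (1) + (exp(4*I*pi/5)) + (exp(-2*I*pi/5)) + (exp(2*I*pi/5)) + (exp(-4*I*pi/5))
  = 0.
(Exp terms are combined using exp(i*s)*conj(exp(i*t)) = exp(i*(s-t)), and sums of them are collapsed using the identity that for every m > 1 the m distinct m-th roots of unity sum to 0, e.g. 1 + exp(2*I*pi/3) + exp(-2*I*pi/3) = 0.)
Dividing by |G| = 5 gives 0/5 = 0, matching the row-orthogonality relation <chi_3, chi_1> = [chi_3 = chi_1].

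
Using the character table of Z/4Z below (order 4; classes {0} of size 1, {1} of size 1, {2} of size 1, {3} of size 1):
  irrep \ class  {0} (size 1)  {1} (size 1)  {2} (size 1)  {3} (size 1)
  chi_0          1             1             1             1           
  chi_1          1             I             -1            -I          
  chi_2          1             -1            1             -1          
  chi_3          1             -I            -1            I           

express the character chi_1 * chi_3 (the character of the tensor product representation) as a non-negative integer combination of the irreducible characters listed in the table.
chi_1 tensor chi_3 = chi_0 (all other irreducibles have multiplicity 0).

The character of a tensor product is the pointwise product (chi_1 * chi_3)(C) = chi_1(C) * chi_3(C):
  {0}: (1)*(1), {1}: (I)*(-I), {2}: (-1)*(-1), {3}: (-I)*(I)
so (chi_1 * chi_3) takes values
  {0} -> 1, {1} -> 1, {2} -> 1, {3} -> 1.
Now take the inner product of this character with each irreducible chi from the table, <chi_1*chi_3, chi> = (1/4) sum_C |C| (chi_1*chi_3)(C) conj(chi(C)):
  <chi_1*chi_3, chi_0> = (1/4)[1*(1)*conj(1) + 1*(1)*conj(1) + 1*(1)*conj(1) + 1*(1)*conj(1)]
      = (1/4)[(1) + (1) + (1) + (1)] = 4/4 = 1
  <chi_1*chi_3, chi_1> = (1/4)[1*(1)*conj(1) + 1*(1)*conj(I) + 1*(1)*conj(-1) + 1*(1)*conj(-I)]
      = (1/4)[(1) + (-I) + (-1) + (I)] = 0/4 = 0
  <chi_1*chi_3, chi_2> = (1/4)[1*(1)*conj(1) + 1*(1)*conj(-1) + 1*(1)*conj(1) + 1*(1)*conj(-1)]
      = (1/4)[(1) + (-1) + (1) + (-1)] = 0/4 = 0
  <chi_1*chi_3, chi_3> = (1/4)[1*(1)*conj(1) + 1*(1)*conj(-I) + 1*(1)*conj(-1) + 1*(1)*conj(I)]
      = (1/4)[(1) + (I) + (-1) + (-I)] = 0/4 = 0
(Exp terms are combined using exp(i*s)*conj(exp(i*t)) = exp(i*(s-t)), and sums of them are collapsed using the identity that for every m > 1 the m distinct m-th roots of unity sum to 0, e.g. 1 + exp(2*I*pi/3) + exp(-2*I*pi/3) = 0.)
Hence the multiplicities are chi_0: 1. Dimension check: dim(chi_1)*dim(chi_3) = 1*1 = 1 and sum (mult * dim) = 1*1 = 1.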